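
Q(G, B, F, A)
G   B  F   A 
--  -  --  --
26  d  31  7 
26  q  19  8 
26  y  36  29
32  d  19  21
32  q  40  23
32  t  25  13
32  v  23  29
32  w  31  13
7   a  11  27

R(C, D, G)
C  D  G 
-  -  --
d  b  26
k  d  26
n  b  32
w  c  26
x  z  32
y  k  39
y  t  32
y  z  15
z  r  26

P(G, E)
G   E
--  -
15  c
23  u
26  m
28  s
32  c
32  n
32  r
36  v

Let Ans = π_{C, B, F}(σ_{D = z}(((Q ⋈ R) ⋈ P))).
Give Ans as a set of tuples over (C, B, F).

{(x, d, 19), (x, q, 40), (x, t, 25), (x, v, 23), (x, w, 31)}

Joining Q and R on G yields {(26, d, 31, 7, d, b), (26, d, 31, 7, k, d), (26, d, 31, 7, w, c), (26, d, 31, 7, z, r), (26, q, 19, 8, d, b), (26, q, 19, 8, k, d), (26, q, 19, 8, w, c), (26, q, 19, 8, z, r), (26, y, 36, 29, d, b), (26, y, 36, 29, k, d), (26, y, 36, 29, w, c), (26, y, 36, 29, z, r), (32, d, 19, 21, n, b), (32, d, 19, 21, x, z), (32, d, 19, 21, y, t), (32, q, 40, 23, n, b), (32, q, 40, 23, x, z), (32, q, 40, 23, y, t), (32, t, 25, 13, n, b), (32, t, 25, 13, x, z), (32, t, 25, 13, y, t), (32, v, 23, 29, n, b), (32, v, 23, 29, x, z), (32, v, 23, 29, y, t), (32, w, 31, 13, n, b), (32, w, 31, 13, x, z), (32, w, 31, 13, y, t)}.
Joining (Q ⋈ R) and P on G yields {(26, d, 31, 7, d, b, m), (26, d, 31, 7, k, d, m), (26, d, 31, 7, w, c, m), (26, d, 31, 7, z, r, m), (26, q, 19, 8, d, b, m), (26, q, 19, 8, k, d, m), (26, q, 19, 8, w, c, m), (26, q, 19, 8, z, r, m), (26, y, 36, 29, d, b, m), (26, y, 36, 29, k, d, m), (26, y, 36, 29, w, c, m), (26, y, 36, 29, z, r, m), (32, d, 19, 21, n, b, c), (32, d, 19, 21, n, b, n), (32, d, 19, 21, n, b, r), (32, d, 19, 21, x, z, c), (32, d, 19, 21, x, z, n), (32, d, 19, 21, x, z, r), (32, d, 19, 21, y, t, c), (32, d, 19, 21, y, t, n), (32, d, 19, 21, y, t, r), (32, q, 40, 23, n, b, c), (32, q, 40, 23, n, b, n), (32, q, 40, 23, n, b, r), (32, q, 40, 23, x, z, c), (32, q, 40, 23, x, z, n), (32, q, 40, 23, x, z, r), (32, q, 40, 23, y, t, c), (32, q, 40, 23, y, t, n), (32, q, 40, 23, y, t, r), (32, t, 25, 13, n, b, c), (32, t, 25, 13, n, b, n), (32, t, 25, 13, n, b, r), (32, t, 25, 13, x, z, c), (32, t, 25, 13, x, z, n), (32, t, 25, 13, x, z, r), (32, t, 25, 13, y, t, c), (32, t, 25, 13, y, t, n), (32, t, 25, 13, y, t, r), (32, v, 23, 29, n, b, c), (32, v, 23, 29, n, b, n), (32, v, 23, 29, n, b, r), (32, v, 23, 29, x, z, c), (32, v, 23, 29, x, z, n), (32, v, 23, 29, x, z, r), (32, v, 23, 29, y, t, c), (32, v, 23, 29, y, t, n), (32, v, 23, 29, y, t, r), (32, w, 31, 13, n, b, c), (32, w, 31, 13, n, b, n), (32, w, 31, 13, n, b, r), (32, w, 31, 13, x, z, c), (32, w, 31, 13, x, z, n), (32, w, 31, 13, x, z, r), (32, w, 31, 13, y, t, c), (32, w, 31, 13, y, t, n), (32, w, 31, 13, y, t, r)}.
σ[D = z]: keep tuples satisfying D = z → {(32, d, 19, 21, x, z, c), (32, d, 19, 21, x, z, n), (32, d, 19, 21, x, z, r), (32, q, 40, 23, x, z, c), (32, q, 40, 23, x, z, n), (32, q, 40, 23, x, z, r), (32, t, 25, 13, x, z, c), (32, t, 25, 13, x, z, n), (32, t, 25, 13, x, z, r), (32, v, 23, 29, x, z, c), (32, v, 23, 29, x, z, n), (32, v, 23, 29, x, z, r), (32, w, 31, 13, x, z, c), (32, w, 31, 13, x, z, n), (32, w, 31, 13, x, z, r)}
π[C, B, F]: project onto (C, B, F) (10 duplicate(s) eliminated) → {(x, d, 19), (x, q, 40), (x, t, 25), (x, v, 23), (x, w, 31)}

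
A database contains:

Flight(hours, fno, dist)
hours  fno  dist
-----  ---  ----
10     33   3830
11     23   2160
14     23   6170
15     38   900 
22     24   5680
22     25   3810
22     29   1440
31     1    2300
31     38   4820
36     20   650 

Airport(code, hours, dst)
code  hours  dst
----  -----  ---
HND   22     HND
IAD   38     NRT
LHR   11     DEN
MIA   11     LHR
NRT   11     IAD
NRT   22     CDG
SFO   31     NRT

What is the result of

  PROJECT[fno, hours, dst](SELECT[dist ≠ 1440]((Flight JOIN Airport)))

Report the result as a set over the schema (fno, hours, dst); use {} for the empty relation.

{(1, 31, NRT), (23, 11, DEN), (23, 11, IAD), (23, 11, LHR), (24, 22, CDG), (24, 22, HND), (25, 22, CDG), (25, 22, HND), (38, 31, NRT)}

Flight ⋈ Airport (natural join on hours): {(11, 23, 2160, LHR, DEN), (11, 23, 2160, MIA, LHR), (11, 23, 2160, NRT, IAD), (22, 24, 5680, HND, HND), (22, 24, 5680, NRT, CDG), (22, 25, 3810, HND, HND), (22, 25, 3810, NRT, CDG), (22, 29, 1440, HND, HND), (22, 29, 1440, NRT, CDG), (31, 1, 2300, SFO, NRT), (31, 38, 4820, SFO, NRT)}
σ[dist ≠ 1440]: keep tuples satisfying dist ≠ 1440 → {(11, 23, 2160, LHR, DEN), (11, 23, 2160, MIA, LHR), (11, 23, 2160, NRT, IAD), (22, 24, 5680, HND, HND), (22, 24, 5680, NRT, CDG), (22, 25, 3810, HND, HND), (22, 25, 3810, NRT, CDG), (31, 1, 2300, SFO, NRT), (31, 38, 4820, SFO, NRT)}
Keep only column(s) fno, hours, dst: {(1, 31, NRT), (23, 11, DEN), (23, 11, IAD), (23, 11, LHR), (24, 22, CDG), (24, 22, HND), (25, 22, CDG), (25, 22, HND), (38, 31, NRT)}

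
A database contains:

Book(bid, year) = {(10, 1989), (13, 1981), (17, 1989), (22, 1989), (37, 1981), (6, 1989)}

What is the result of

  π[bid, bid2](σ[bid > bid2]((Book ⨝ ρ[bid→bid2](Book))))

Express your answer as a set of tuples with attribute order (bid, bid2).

ρ[bid→bid2]: schema becomes (bid2, year); tuples unchanged.
Joining Book and ρ[bid→bid2](Book) on year yields {(10, 1989, 10), (10, 1989, 17), (10, 1989, 22), (10, 1989, 6), (13, 1981, 13), (13, 1981, 37), (17, 1989, 10), (17, 1989, 17), (17, 1989, 22), (17, 1989, 6), (22, 1989, 10), (22, 1989, 17), (22, 1989, 22), (22, 1989, 6), (37, 1981, 13), (37, 1981, 37), (6, 1989, 10), (6, 1989, 17), (6, 1989, 22), (6, 1989, 6)}.
Apply σ_{bid > bid2}; surviving tuples: {(10, 1989, 6), (17, 1989, 10), (17, 1989, 6), (22, 1989, 10), (22, 1989, 17), (22, 1989, 6), (37, 1981, 13)}
π[bid, bid2]: project onto (bid, bid2) → {(10, 6), (17, 10), (17, 6), (22, 10), (22, 17), (22, 6), (37, 13)}

{(10, 6), (17, 10), (17, 6), (22, 10), (22, 17), (22, 6), (37, 13)}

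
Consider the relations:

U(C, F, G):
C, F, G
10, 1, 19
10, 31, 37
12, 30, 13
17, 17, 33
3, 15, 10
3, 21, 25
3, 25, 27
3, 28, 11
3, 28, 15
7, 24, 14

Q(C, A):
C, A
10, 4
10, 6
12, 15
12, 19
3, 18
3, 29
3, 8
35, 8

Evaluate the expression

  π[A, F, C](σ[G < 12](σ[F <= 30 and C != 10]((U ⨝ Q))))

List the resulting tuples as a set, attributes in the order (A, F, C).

Joining U and Q on C yields {(10, 1, 19, 4), (10, 1, 19, 6), (10, 31, 37, 4), (10, 31, 37, 6), (12, 30, 13, 15), (12, 30, 13, 19), (3, 15, 10, 18), (3, 15, 10, 29), (3, 15, 10, 8), (3, 21, 25, 18), (3, 21, 25, 29), (3, 21, 25, 8), (3, 25, 27, 18), (3, 25, 27, 29), (3, 25, 27, 8), (3, 28, 11, 18), (3, 28, 11, 29), (3, 28, 11, 8), (3, 28, 15, 18), (3, 28, 15, 29), (3, 28, 15, 8)}.
Selection F <= 30 and C != 10: {(12, 30, 13, 15), (12, 30, 13, 19), (3, 15, 10, 18), (3, 15, 10, 29), (3, 15, 10, 8), (3, 21, 25, 18), (3, 21, 25, 29), (3, 21, 25, 8), (3, 25, 27, 18), (3, 25, 27, 29), (3, 25, 27, 8), (3, 28, 11, 18), (3, 28, 11, 29), (3, 28, 11, 8), (3, 28, 15, 18), (3, 28, 15, 29), (3, 28, 15, 8)}
Selection G < 12: {(3, 15, 10, 18), (3, 15, 10, 29), (3, 15, 10, 8), (3, 28, 11, 18), (3, 28, 11, 29), (3, 28, 11, 8)}
Keep only column(s) A, F, C: {(18, 15, 3), (18, 28, 3), (29, 15, 3), (29, 28, 3), (8, 15, 3), (8, 28, 3)}

{(18, 15, 3), (18, 28, 3), (29, 15, 3), (29, 28, 3), (8, 15, 3), (8, 28, 3)}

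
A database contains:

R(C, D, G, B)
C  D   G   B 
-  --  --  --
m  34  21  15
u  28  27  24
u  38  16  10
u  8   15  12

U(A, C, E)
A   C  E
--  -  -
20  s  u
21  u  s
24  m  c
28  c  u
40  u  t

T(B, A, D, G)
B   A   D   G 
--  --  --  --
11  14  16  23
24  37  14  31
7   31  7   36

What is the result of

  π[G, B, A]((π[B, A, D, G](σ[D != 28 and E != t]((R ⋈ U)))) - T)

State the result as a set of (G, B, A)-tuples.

{(15, 12, 21), (16, 10, 21), (21, 15, 24)}

Joining R and U on C yields {(m, 34, 21, 15, 24, c), (u, 28, 27, 24, 21, s), (u, 28, 27, 24, 40, t), (u, 38, 16, 10, 21, s), (u, 38, 16, 10, 40, t), (u, 8, 15, 12, 21, s), (u, 8, 15, 12, 40, t)}.
Selection D != 28 and E != t: {(m, 34, 21, 15, 24, c), (u, 38, 16, 10, 21, s), (u, 8, 15, 12, 21, s)}
Keep only column(s) B, A, D, G: {(10, 21, 38, 16), (12, 21, 8, 15), (15, 24, 34, 21)}
Taking the difference: {(10, 21, 38, 16), (12, 21, 8, 15), (15, 24, 34, 21)}
Keep only column(s) G, B, A: {(15, 12, 21), (16, 10, 21), (21, 15, 24)}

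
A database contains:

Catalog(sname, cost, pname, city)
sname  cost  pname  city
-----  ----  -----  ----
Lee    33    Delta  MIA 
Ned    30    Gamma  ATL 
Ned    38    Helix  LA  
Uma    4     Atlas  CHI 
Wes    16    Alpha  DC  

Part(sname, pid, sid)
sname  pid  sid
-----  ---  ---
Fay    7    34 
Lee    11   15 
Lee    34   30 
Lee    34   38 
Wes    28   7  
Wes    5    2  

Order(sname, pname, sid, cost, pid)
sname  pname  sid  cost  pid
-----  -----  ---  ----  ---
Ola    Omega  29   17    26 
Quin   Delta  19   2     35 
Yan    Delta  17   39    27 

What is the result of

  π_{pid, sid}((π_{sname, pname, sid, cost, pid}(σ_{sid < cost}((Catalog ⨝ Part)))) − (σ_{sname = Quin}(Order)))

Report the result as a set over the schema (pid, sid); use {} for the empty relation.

{(11, 15), (28, 7), (34, 30), (5, 2)}

Catalog ⋈ Part (natural join on sname): {(Lee, 33, Delta, MIA, 11, 15), (Lee, 33, Delta, MIA, 34, 30), (Lee, 33, Delta, MIA, 34, 38), (Wes, 16, Alpha, DC, 28, 7), (Wes, 16, Alpha, DC, 5, 2)}
σ[sid < cost]: keep tuples satisfying sid < cost → {(Lee, 33, Delta, MIA, 11, 15), (Lee, 33, Delta, MIA, 34, 30), (Wes, 16, Alpha, DC, 28, 7), (Wes, 16, Alpha, DC, 5, 2)}
π_{sname, pname, sid, cost, pid} gives {(Lee, Delta, 15, 33, 11), (Lee, Delta, 30, 33, 34), (Wes, Alpha, 2, 16, 5), (Wes, Alpha, 7, 16, 28)}.
σ[sname = Quin]: keep tuples satisfying sname = Quin → {(Quin, Delta, 19, 2, 35)}
Taking the difference: {(Lee, Delta, 15, 33, 11), (Lee, Delta, 30, 33, 34), (Wes, Alpha, 2, 16, 5), (Wes, Alpha, 7, 16, 28)}
π_{pid, sid} gives {(11, 15), (28, 7), (34, 30), (5, 2)}.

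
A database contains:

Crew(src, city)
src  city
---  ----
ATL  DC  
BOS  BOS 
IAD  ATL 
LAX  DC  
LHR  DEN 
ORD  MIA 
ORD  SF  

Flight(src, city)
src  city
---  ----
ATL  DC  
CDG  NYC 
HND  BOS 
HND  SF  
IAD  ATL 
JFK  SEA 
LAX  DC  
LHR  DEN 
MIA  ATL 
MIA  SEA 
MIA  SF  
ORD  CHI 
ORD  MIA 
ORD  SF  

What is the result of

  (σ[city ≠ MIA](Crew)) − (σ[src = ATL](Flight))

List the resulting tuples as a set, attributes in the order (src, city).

{(BOS, BOS), (IAD, ATL), (LAX, DC), (LHR, DEN), (ORD, SF)}

Filtering on city ≠ MIA leaves {(ATL, DC), (BOS, BOS), (IAD, ATL), (LAX, DC), (LHR, DEN), (ORD, SF)}.
Filtering on src = ATL leaves {(ATL, DC)}.
Set difference of the two operands is {(BOS, BOS), (IAD, ATL), (LAX, DC), (LHR, DEN), (ORD, SF)}.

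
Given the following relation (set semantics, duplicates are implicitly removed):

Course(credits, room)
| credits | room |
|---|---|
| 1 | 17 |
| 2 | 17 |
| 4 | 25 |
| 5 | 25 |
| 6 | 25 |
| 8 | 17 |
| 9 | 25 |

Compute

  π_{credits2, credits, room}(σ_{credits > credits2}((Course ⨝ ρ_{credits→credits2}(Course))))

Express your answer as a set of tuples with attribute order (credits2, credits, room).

ρ[credits→credits2]: schema becomes (credits2, room); tuples unchanged.
Natural join on room: {(1, 17, 1), (1, 17, 2), (1, 17, 8), (2, 17, 1), (2, 17, 2), (2, 17, 8), (4, 25, 4), (4, 25, 5), (4, 25, 6), (4, 25, 9), (5, 25, 4), (5, 25, 5), (5, 25, 6), (5, 25, 9), (6, 25, 4), (6, 25, 5), (6, 25, 6), (6, 25, 9), (8, 17, 1), (8, 17, 2), (8, 17, 8), (9, 25, 4), (9, 25, 5), (9, 25, 6), (9, 25, 9)}
σ[credits > credits2]: keep tuples satisfying credits > credits2 → {(2, 17, 1), (5, 25, 4), (6, 25, 4), (6, 25, 5), (8, 17, 1), (8, 17, 2), (9, 25, 4), (9, 25, 5), (9, 25, 6)}
π_{credits2, credits, room} gives {(1, 2, 17), (1, 8, 17), (2, 8, 17), (4, 5, 25), (4, 6, 25), (4, 9, 25), (5, 6, 25), (5, 9, 25), (6, 9, 25)}.

{(1, 2, 17), (1, 8, 17), (2, 8, 17), (4, 5, 25), (4, 6, 25), (4, 9, 25), (5, 6, 25), (5, 9, 25), (6, 9, 25)}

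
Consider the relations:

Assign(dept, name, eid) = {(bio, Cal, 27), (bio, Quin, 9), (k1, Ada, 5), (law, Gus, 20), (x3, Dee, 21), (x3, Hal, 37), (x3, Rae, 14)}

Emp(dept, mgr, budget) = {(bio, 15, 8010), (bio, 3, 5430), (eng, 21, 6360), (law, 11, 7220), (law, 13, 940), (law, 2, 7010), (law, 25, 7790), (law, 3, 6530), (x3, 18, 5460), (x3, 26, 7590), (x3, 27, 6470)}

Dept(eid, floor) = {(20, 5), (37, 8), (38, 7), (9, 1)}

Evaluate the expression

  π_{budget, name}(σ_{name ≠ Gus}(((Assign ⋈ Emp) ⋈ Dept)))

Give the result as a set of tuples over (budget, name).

{(5430, Quin), (5460, Hal), (6470, Hal), (7590, Hal), (8010, Quin)}

Joining Assign and Emp on dept yields {(bio, Cal, 27, 15, 8010), (bio, Cal, 27, 3, 5430), (bio, Quin, 9, 15, 8010), (bio, Quin, 9, 3, 5430), (law, Gus, 20, 11, 7220), (law, Gus, 20, 13, 940), (law, Gus, 20, 2, 7010), (law, Gus, 20, 25, 7790), (law, Gus, 20, 3, 6530), (x3, Dee, 21, 18, 5460), (x3, Dee, 21, 26, 7590), (x3, Dee, 21, 27, 6470), (x3, Hal, 37, 18, 5460), (x3, Hal, 37, 26, 7590), (x3, Hal, 37, 27, 6470), (x3, Rae, 14, 18, 5460), (x3, Rae, 14, 26, 7590), (x3, Rae, 14, 27, 6470)}.
Joining (Assign ⋈ Emp) and Dept on eid yields {(bio, Quin, 9, 15, 8010, 1), (bio, Quin, 9, 3, 5430, 1), (law, Gus, 20, 11, 7220, 5), (law, Gus, 20, 13, 940, 5), (law, Gus, 20, 2, 7010, 5), (law, Gus, 20, 25, 7790, 5), (law, Gus, 20, 3, 6530, 5), (x3, Hal, 37, 18, 5460, 8), (x3, Hal, 37, 26, 7590, 8), (x3, Hal, 37, 27, 6470, 8)}.
Selection name ≠ Gus: {(bio, Quin, 9, 15, 8010, 1), (bio, Quin, 9, 3, 5430, 1), (x3, Hal, 37, 18, 5460, 8), (x3, Hal, 37, 26, 7590, 8), (x3, Hal, 37, 27, 6470, 8)}
π[budget, name]: project onto (budget, name) → {(5430, Quin), (5460, Hal), (6470, Hal), (7590, Hal), (8010, Quin)}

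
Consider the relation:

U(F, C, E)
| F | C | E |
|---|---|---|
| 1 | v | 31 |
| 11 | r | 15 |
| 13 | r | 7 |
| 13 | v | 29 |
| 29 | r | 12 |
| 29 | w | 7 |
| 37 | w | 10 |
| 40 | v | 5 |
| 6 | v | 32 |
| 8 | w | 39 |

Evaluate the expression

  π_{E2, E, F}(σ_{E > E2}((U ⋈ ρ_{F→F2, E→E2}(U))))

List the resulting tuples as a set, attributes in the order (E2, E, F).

ρ[F→F2, E→E2]: schema becomes (F2, C, E2); tuples unchanged.
Natural join on C: {(1, v, 31, 1, 31), (1, v, 31, 13, 29), (1, v, 31, 40, 5), (1, v, 31, 6, 32), (11, r, 15, 11, 15), (11, r, 15, 13, 7), (11, r, 15, 29, 12), (13, r, 7, 11, 15), (13, r, 7, 13, 7), (13, r, 7, 29, 12), (13, v, 29, 1, 31), (13, v, 29, 13, 29), (13, v, 29, 40, 5), (13, v, 29, 6, 32), (29, r, 12, 11, 15), (29, r, 12, 13, 7), (29, r, 12, 29, 12), (29, w, 7, 29, 7), (29, w, 7, 37, 10), (29, w, 7, 8, 39), (37, w, 10, 29, 7), (37, w, 10, 37, 10), (37, w, 10, 8, 39), (40, v, 5, 1, 31), (40, v, 5, 13, 29), (40, v, 5, 40, 5), (40, v, 5, 6, 32), (6, v, 32, 1, 31), (6, v, 32, 13, 29), (6, v, 32, 40, 5), (6, v, 32, 6, 32), (8, w, 39, 29, 7), (8, w, 39, 37, 10), (8, w, 39, 8, 39)}
Filtering on E > E2 leaves {(1, v, 31, 13, 29), (1, v, 31, 40, 5), (11, r, 15, 13, 7), (11, r, 15, 29, 12), (13, v, 29, 40, 5), (29, r, 12, 13, 7), (37, w, 10, 29, 7), (6, v, 32, 1, 31), (6, v, 32, 13, 29), (6, v, 32, 40, 5), (8, w, 39, 29, 7), (8, w, 39, 37, 10)}.
π_{E2, E, F} gives {(10, 39, 8), (12, 15, 11), (29, 31, 1), (29, 32, 6), (31, 32, 6), (5, 29, 13), (5, 31, 1), (5, 32, 6), (7, 10, 37), (7, 12, 29), (7, 15, 11), (7, 39, 8)}.

{(10, 39, 8), (12, 15, 11), (29, 31, 1), (29, 32, 6), (31, 32, 6), (5, 29, 13), (5, 31, 1), (5, 32, 6), (7, 10, 37), (7, 12, 29), (7, 15, 11), (7, 39, 8)}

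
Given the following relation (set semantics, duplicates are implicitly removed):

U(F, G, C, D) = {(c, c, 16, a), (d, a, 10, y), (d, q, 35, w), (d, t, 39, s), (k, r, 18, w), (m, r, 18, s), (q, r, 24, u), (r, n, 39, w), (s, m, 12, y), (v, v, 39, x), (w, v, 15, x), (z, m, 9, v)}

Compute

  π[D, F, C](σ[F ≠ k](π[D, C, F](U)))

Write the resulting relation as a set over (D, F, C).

{(a, c, 16), (s, d, 39), (s, m, 18), (u, q, 24), (v, z, 9), (w, d, 35), (w, r, 39), (x, v, 39), (x, w, 15), (y, d, 10), (y, s, 12)}

Projecting to D, C, F: {(a, 16, c), (s, 18, m), (s, 39, d), (u, 24, q), (v, 9, z), (w, 18, k), (w, 35, d), (w, 39, r), (x, 15, w), (x, 39, v), (y, 10, d), (y, 12, s)}
σ[F ≠ k]: keep tuples satisfying F ≠ k → {(a, 16, c), (s, 18, m), (s, 39, d), (u, 24, q), (v, 9, z), (w, 35, d), (w, 39, r), (x, 15, w), (x, 39, v), (y, 10, d), (y, 12, s)}
Projecting to D, F, C: {(a, c, 16), (s, d, 39), (s, m, 18), (u, q, 24), (v, z, 9), (w, d, 35), (w, r, 39), (x, v, 39), (x, w, 15), (y, d, 10), (y, s, 12)}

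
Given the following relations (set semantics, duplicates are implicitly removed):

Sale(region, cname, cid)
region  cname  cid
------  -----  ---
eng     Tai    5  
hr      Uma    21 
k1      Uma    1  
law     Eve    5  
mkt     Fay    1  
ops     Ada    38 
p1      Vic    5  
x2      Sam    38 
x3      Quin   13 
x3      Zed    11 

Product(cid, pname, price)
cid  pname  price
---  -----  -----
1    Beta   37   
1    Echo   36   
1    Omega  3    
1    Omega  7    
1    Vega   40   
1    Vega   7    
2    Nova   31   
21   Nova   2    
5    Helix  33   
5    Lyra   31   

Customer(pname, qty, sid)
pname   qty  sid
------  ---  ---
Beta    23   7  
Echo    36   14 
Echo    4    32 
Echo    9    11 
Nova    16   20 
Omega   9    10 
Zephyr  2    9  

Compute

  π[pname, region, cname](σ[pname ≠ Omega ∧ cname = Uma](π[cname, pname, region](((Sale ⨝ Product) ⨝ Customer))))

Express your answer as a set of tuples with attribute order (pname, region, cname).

{(Beta, k1, Uma), (Echo, k1, Uma), (Nova, hr, Uma)}

Sale ⋈ Product (natural join on cid): {(eng, Tai, 5, Helix, 33), (eng, Tai, 5, Lyra, 31), (hr, Uma, 21, Nova, 2), (k1, Uma, 1, Beta, 37), (k1, Uma, 1, Echo, 36), (k1, Uma, 1, Omega, 3), (k1, Uma, 1, Omega, 7), (k1, Uma, 1, Vega, 40), (k1, Uma, 1, Vega, 7), (law, Eve, 5, Helix, 33), (law, Eve, 5, Lyra, 31), (mkt, Fay, 1, Beta, 37), (mkt, Fay, 1, Echo, 36), (mkt, Fay, 1, Omega, 3), (mkt, Fay, 1, Omega, 7), (mkt, Fay, 1, Vega, 40), (mkt, Fay, 1, Vega, 7), (p1, Vic, 5, Helix, 33), (p1, Vic, 5, Lyra, 31)}
(Sale ⨝ Product) ⋈ Customer (natural join on pname): {(hr, Uma, 21, Nova, 2, 16, 20), (k1, Uma, 1, Beta, 37, 23, 7), (k1, Uma, 1, Echo, 36, 36, 14), (k1, Uma, 1, Echo, 36, 4, 32), (k1, Uma, 1, Echo, 36, 9, 11), (k1, Uma, 1, Omega, 3, 9, 10), (k1, Uma, 1, Omega, 7, 9, 10), (mkt, Fay, 1, Beta, 37, 23, 7), (mkt, Fay, 1, Echo, 36, 36, 14), (mkt, Fay, 1, Echo, 36, 4, 32), (mkt, Fay, 1, Echo, 36, 9, 11), (mkt, Fay, 1, Omega, 3, 9, 10), (mkt, Fay, 1, Omega, 7, 9, 10)}
Projecting to cname, pname, region (6 duplicate(s) eliminated): {(Fay, Beta, mkt), (Fay, Echo, mkt), (Fay, Omega, mkt), (Uma, Beta, k1), (Uma, Echo, k1), (Uma, Nova, hr), (Uma, Omega, k1)}
Selection pname ≠ Omega ∧ cname = Uma: {(Uma, Beta, k1), (Uma, Echo, k1), (Uma, Nova, hr)}
Projecting to pname, region, cname: {(Beta, k1, Uma), (Echo, k1, Uma), (Nova, hr, Uma)}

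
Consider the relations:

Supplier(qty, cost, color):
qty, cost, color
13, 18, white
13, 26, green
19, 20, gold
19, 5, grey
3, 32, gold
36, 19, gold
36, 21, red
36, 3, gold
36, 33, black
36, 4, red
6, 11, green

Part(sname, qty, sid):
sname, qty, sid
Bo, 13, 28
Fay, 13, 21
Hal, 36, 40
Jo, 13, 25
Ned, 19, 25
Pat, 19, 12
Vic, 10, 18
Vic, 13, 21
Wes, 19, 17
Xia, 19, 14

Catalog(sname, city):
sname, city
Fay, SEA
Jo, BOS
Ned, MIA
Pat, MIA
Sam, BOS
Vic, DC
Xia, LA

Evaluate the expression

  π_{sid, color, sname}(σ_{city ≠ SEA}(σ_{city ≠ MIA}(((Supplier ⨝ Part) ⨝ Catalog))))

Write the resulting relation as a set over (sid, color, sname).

{(14, gold, Xia), (14, grey, Xia), (21, green, Vic), (21, white, Vic), (25, green, Jo), (25, white, Jo)}

Supplier ⋈ Part (natural join on qty): {(13, 18, white, Bo, 28), (13, 18, white, Fay, 21), (13, 18, white, Jo, 25), (13, 18, white, Vic, 21), (13, 26, green, Bo, 28), (13, 26, green, Fay, 21), (13, 26, green, Jo, 25), (13, 26, green, Vic, 21), (19, 20, gold, Ned, 25), (19, 20, gold, Pat, 12), (19, 20, gold, Wes, 17), (19, 20, gold, Xia, 14), (19, 5, grey, Ned, 25), (19, 5, grey, Pat, 12), (19, 5, grey, Wes, 17), (19, 5, grey, Xia, 14), (36, 19, gold, Hal, 40), (36, 21, red, Hal, 40), (36, 3, gold, Hal, 40), (36, 33, black, Hal, 40), (36, 4, red, Hal, 40)}
(Supplier ⨝ Part) ⋈ Catalog (natural join on sname): {(13, 18, white, Fay, 21, SEA), (13, 18, white, Jo, 25, BOS), (13, 18, white, Vic, 21, DC), (13, 26, green, Fay, 21, SEA), (13, 26, green, Jo, 25, BOS), (13, 26, green, Vic, 21, DC), (19, 20, gold, Ned, 25, MIA), (19, 20, gold, Pat, 12, MIA), (19, 20, gold, Xia, 14, LA), (19, 5, grey, Ned, 25, MIA), (19, 5, grey, Pat, 12, MIA), (19, 5, grey, Xia, 14, LA)}
Filtering on city ≠ MIA leaves {(13, 18, white, Fay, 21, SEA), (13, 18, white, Jo, 25, BOS), (13, 18, white, Vic, 21, DC), (13, 26, green, Fay, 21, SEA), (13, 26, green, Jo, 25, BOS), (13, 26, green, Vic, 21, DC), (19, 20, gold, Xia, 14, LA), (19, 5, grey, Xia, 14, LA)}.
Filtering on city ≠ SEA leaves {(13, 18, white, Jo, 25, BOS), (13, 18, white, Vic, 21, DC), (13, 26, green, Jo, 25, BOS), (13, 26, green, Vic, 21, DC), (19, 20, gold, Xia, 14, LA), (19, 5, grey, Xia, 14, LA)}.
π[sid, color, sname]: project onto (sid, color, sname) → {(14, gold, Xia), (14, grey, Xia), (21, green, Vic), (21, white, Vic), (25, green, Jo), (25, white, Jo)}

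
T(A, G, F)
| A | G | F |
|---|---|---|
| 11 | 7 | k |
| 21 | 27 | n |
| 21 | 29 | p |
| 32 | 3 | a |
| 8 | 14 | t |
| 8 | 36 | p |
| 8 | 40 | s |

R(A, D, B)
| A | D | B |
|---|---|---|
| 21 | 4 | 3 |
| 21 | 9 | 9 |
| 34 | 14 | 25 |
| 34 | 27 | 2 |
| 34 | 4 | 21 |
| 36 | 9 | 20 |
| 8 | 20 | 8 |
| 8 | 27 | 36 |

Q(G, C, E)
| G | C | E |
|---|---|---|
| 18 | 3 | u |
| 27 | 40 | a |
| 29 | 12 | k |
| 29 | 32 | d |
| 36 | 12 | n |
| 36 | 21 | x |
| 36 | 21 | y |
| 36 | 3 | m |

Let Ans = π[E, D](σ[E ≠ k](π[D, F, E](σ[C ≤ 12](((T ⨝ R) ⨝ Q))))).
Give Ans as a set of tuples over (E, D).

Natural join on A: {(21, 27, n, 4, 3), (21, 27, n, 9, 9), (21, 29, p, 4, 3), (21, 29, p, 9, 9), (8, 14, t, 20, 8), (8, 14, t, 27, 36), (8, 36, p, 20, 8), (8, 36, p, 27, 36), (8, 40, s, 20, 8), (8, 40, s, 27, 36)}
Natural join on G: {(21, 27, n, 4, 3, 40, a), (21, 27, n, 9, 9, 40, a), (21, 29, p, 4, 3, 12, k), (21, 29, p, 4, 3, 32, d), (21, 29, p, 9, 9, 12, k), (21, 29, p, 9, 9, 32, d), (8, 36, p, 20, 8, 12, n), (8, 36, p, 20, 8, 21, x), (8, 36, p, 20, 8, 21, y), (8, 36, p, 20, 8, 3, m), (8, 36, p, 27, 36, 12, n), (8, 36, p, 27, 36, 21, x), (8, 36, p, 27, 36, 21, y), (8, 36, p, 27, 36, 3, m)}
Selection C ≤ 12: {(21, 29, p, 4, 3, 12, k), (21, 29, p, 9, 9, 12, k), (8, 36, p, 20, 8, 12, n), (8, 36, p, 20, 8, 3, m), (8, 36, p, 27, 36, 12, n), (8, 36, p, 27, 36, 3, m)}
Projecting to D, F, E: {(20, p, m), (20, p, n), (27, p, m), (27, p, n), (4, p, k), (9, p, k)}
Selection E ≠ k: {(20, p, m), (20, p, n), (27, p, m), (27, p, n)}
Projecting to E, D: {(m, 20), (m, 27), (n, 20), (n, 27)}

{(m, 20), (m, 27), (n, 20), (n, 27)}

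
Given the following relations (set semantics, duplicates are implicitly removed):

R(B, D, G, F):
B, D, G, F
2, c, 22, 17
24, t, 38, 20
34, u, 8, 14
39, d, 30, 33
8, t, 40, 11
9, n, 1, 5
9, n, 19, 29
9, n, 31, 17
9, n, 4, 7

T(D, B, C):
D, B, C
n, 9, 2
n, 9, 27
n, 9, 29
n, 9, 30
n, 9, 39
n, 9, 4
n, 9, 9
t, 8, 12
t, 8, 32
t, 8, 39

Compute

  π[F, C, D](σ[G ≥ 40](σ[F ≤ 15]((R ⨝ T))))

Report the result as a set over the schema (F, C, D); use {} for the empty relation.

Natural join on B, D: {(8, t, 40, 11, 12), (8, t, 40, 11, 32), (8, t, 40, 11, 39), (9, n, 1, 5, 2), (9, n, 1, 5, 27), (9, n, 1, 5, 29), (9, n, 1, 5, 30), (9, n, 1, 5, 39), (9, n, 1, 5, 4), (9, n, 1, 5, 9), (9, n, 19, 29, 2), (9, n, 19, 29, 27), (9, n, 19, 29, 29), (9, n, 19, 29, 30), (9, n, 19, 29, 39), (9, n, 19, 29, 4), (9, n, 19, 29, 9), (9, n, 31, 17, 2), (9, n, 31, 17, 27), (9, n, 31, 17, 29), (9, n, 31, 17, 30), (9, n, 31, 17, 39), (9, n, 31, 17, 4), (9, n, 31, 17, 9), (9, n, 4, 7, 2), (9, n, 4, 7, 27), (9, n, 4, 7, 29), (9, n, 4, 7, 30), (9, n, 4, 7, 39), (9, n, 4, 7, 4), (9, n, 4, 7, 9)}
Apply σ_{F ≤ 15}; surviving tuples: {(8, t, 40, 11, 12), (8, t, 40, 11, 32), (8, t, 40, 11, 39), (9, n, 1, 5, 2), (9, n, 1, 5, 27), (9, n, 1, 5, 29), (9, n, 1, 5, 30), (9, n, 1, 5, 39), (9, n, 1, 5, 4), (9, n, 1, 5, 9), (9, n, 4, 7, 2), (9, n, 4, 7, 27), (9, n, 4, 7, 29), (9, n, 4, 7, 30), (9, n, 4, 7, 39), (9, n, 4, 7, 4), (9, n, 4, 7, 9)}
Apply σ_{G ≥ 40}; surviving tuples: {(8, t, 40, 11, 12), (8, t, 40, 11, 32), (8, t, 40, 11, 39)}
Keep only column(s) F, C, D: {(11, 12, t), (11, 32, t), (11, 39, t)}

{(11, 12, t), (11, 32, t), (11, 39, t)}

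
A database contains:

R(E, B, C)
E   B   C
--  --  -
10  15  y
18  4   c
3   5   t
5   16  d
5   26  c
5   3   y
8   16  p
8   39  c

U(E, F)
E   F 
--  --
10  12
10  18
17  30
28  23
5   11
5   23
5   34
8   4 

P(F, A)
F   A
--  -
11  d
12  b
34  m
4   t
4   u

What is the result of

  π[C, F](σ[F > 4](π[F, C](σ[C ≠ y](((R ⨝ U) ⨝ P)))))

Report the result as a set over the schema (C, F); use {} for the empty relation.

R ⋈ U (natural join on E): {(10, 15, y, 12), (10, 15, y, 18), (5, 16, d, 11), (5, 16, d, 23), (5, 16, d, 34), (5, 26, c, 11), (5, 26, c, 23), (5, 26, c, 34), (5, 3, y, 11), (5, 3, y, 23), (5, 3, y, 34), (8, 16, p, 4), (8, 39, c, 4)}
(R ⨝ U) ⋈ P (natural join on F): {(10, 15, y, 12, b), (5, 16, d, 11, d), (5, 16, d, 34, m), (5, 26, c, 11, d), (5, 26, c, 34, m), (5, 3, y, 11, d), (5, 3, y, 34, m), (8, 16, p, 4, t), (8, 16, p, 4, u), (8, 39, c, 4, t), (8, 39, c, 4, u)}
Apply σ_{C ≠ y}; surviving tuples: {(5, 16, d, 11, d), (5, 16, d, 34, m), (5, 26, c, 11, d), (5, 26, c, 34, m), (8, 16, p, 4, t), (8, 16, p, 4, u), (8, 39, c, 4, t), (8, 39, c, 4, u)}
π_{F, C} gives {(11, c), (11, d), (34, c), (34, d), (4, c), (4, p)} (2 duplicate(s) eliminated).
Apply σ_{F > 4}; surviving tuples: {(11, c), (11, d), (34, c), (34, d)}
π_{C, F} gives {(c, 11), (c, 34), (d, 11), (d, 34)}.

{(c, 11), (c, 34), (d, 11), (d, 34)}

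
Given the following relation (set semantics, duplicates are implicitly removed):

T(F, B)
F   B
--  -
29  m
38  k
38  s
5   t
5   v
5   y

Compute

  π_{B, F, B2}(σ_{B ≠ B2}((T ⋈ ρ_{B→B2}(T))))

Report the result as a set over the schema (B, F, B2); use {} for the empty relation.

{(k, 38, s), (s, 38, k), (t, 5, v), (t, 5, y), (v, 5, t), (v, 5, y), (y, 5, t), (y, 5, v)}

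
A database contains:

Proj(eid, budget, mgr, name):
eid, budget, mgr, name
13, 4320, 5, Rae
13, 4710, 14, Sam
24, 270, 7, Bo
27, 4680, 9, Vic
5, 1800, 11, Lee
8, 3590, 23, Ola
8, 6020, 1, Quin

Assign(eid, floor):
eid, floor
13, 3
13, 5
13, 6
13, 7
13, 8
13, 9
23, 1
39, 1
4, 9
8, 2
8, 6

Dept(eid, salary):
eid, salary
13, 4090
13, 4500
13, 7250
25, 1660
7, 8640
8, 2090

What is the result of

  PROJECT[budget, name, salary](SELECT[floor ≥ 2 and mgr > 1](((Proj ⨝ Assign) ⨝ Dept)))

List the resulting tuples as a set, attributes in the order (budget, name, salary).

Joining Proj and Assign on eid yields {(13, 4320, 5, Rae, 3), (13, 4320, 5, Rae, 5), (13, 4320, 5, Rae, 6), (13, 4320, 5, Rae, 7), (13, 4320, 5, Rae, 8), (13, 4320, 5, Rae, 9), (13, 4710, 14, Sam, 3), (13, 4710, 14, Sam, 5), (13, 4710, 14, Sam, 6), (13, 4710, 14, Sam, 7), (13, 4710, 14, Sam, 8), (13, 4710, 14, Sam, 9), (8, 3590, 23, Ola, 2), (8, 3590, 23, Ola, 6), (8, 6020, 1, Quin, 2), (8, 6020, 1, Quin, 6)}.
Joining (Proj ⨝ Assign) and Dept on eid yields {(13, 4320, 5, Rae, 3, 4090), (13, 4320, 5, Rae, 3, 4500), (13, 4320, 5, Rae, 3, 7250), (13, 4320, 5, Rae, 5, 4090), (13, 4320, 5, Rae, 5, 4500), (13, 4320, 5, Rae, 5, 7250), (13, 4320, 5, Rae, 6, 4090), (13, 4320, 5, Rae, 6, 4500), (13, 4320, 5, Rae, 6, 7250), (13, 4320, 5, Rae, 7, 4090), (13, 4320, 5, Rae, 7, 4500), (13, 4320, 5, Rae, 7, 7250), (13, 4320, 5, Rae, 8, 4090), (13, 4320, 5, Rae, 8, 4500), (13, 4320, 5, Rae, 8, 7250), (13, 4320, 5, Rae, 9, 4090), (13, 4320, 5, Rae, 9, 4500), (13, 4320, 5, Rae, 9, 7250), (13, 4710, 14, Sam, 3, 4090), (13, 4710, 14, Sam, 3, 4500), (13, 4710, 14, Sam, 3, 7250), (13, 4710, 14, Sam, 5, 4090), (13, 4710, 14, Sam, 5, 4500), (13, 4710, 14, Sam, 5, 7250), (13, 4710, 14, Sam, 6, 4090), (13, 4710, 14, Sam, 6, 4500), (13, 4710, 14, Sam, 6, 7250), (13, 4710, 14, Sam, 7, 4090), (13, 4710, 14, Sam, 7, 4500), (13, 4710, 14, Sam, 7, 7250), (13, 4710, 14, Sam, 8, 4090), (13, 4710, 14, Sam, 8, 4500), (13, 4710, 14, Sam, 8, 7250), (13, 4710, 14, Sam, 9, 4090), (13, 4710, 14, Sam, 9, 4500), (13, 4710, 14, Sam, 9, 7250), (8, 3590, 23, Ola, 2, 2090), (8, 3590, 23, Ola, 6, 2090), (8, 6020, 1, Quin, 2, 2090), (8, 6020, 1, Quin, 6, 2090)}.
σ[floor ≥ 2 and mgr > 1]: keep tuples satisfying floor ≥ 2 and mgr > 1 → {(13, 4320, 5, Rae, 3, 4090), (13, 4320, 5, Rae, 3, 4500), (13, 4320, 5, Rae, 3, 7250), (13, 4320, 5, Rae, 5, 4090), (13, 4320, 5, Rae, 5, 4500), (13, 4320, 5, Rae, 5, 7250), (13, 4320, 5, Rae, 6, 4090), (13, 4320, 5, Rae, 6, 4500), (13, 4320, 5, Rae, 6, 7250), (13, 4320, 5, Rae, 7, 4090), (13, 4320, 5, Rae, 7, 4500), (13, 4320, 5, Rae, 7, 7250), (13, 4320, 5, Rae, 8, 4090), (13, 4320, 5, Rae, 8, 4500), (13, 4320, 5, Rae, 8, 7250), (13, 4320, 5, Rae, 9, 4090), (13, 4320, 5, Rae, 9, 4500), (13, 4320, 5, Rae, 9, 7250), (13, 4710, 14, Sam, 3, 4090), (13, 4710, 14, Sam, 3, 4500), (13, 4710, 14, Sam, 3, 7250), (13, 4710, 14, Sam, 5, 4090), (13, 4710, 14, Sam, 5, 4500), (13, 4710, 14, Sam, 5, 7250), (13, 4710, 14, Sam, 6, 4090), (13, 4710, 14, Sam, 6, 4500), (13, 4710, 14, Sam, 6, 7250), (13, 4710, 14, Sam, 7, 4090), (13, 4710, 14, Sam, 7, 4500), (13, 4710, 14, Sam, 7, 7250), (13, 4710, 14, Sam, 8, 4090), (13, 4710, 14, Sam, 8, 4500), (13, 4710, 14, Sam, 8, 7250), (13, 4710, 14, Sam, 9, 4090), (13, 4710, 14, Sam, 9, 4500), (13, 4710, 14, Sam, 9, 7250), (8, 3590, 23, Ola, 2, 2090), (8, 3590, 23, Ola, 6, 2090)}
Keep only column(s) budget, name, salary (31 duplicate(s) eliminated): {(3590, Ola, 2090), (4320, Rae, 4090), (4320, Rae, 4500), (4320, Rae, 7250), (4710, Sam, 4090), (4710, Sam, 4500), (4710, Sam, 7250)}

{(3590, Ola, 2090), (4320, Rae, 4090), (4320, Rae, 4500), (4320, Rae, 7250), (4710, Sam, 4090), (4710, Sam, 4500), (4710, Sam, 7250)}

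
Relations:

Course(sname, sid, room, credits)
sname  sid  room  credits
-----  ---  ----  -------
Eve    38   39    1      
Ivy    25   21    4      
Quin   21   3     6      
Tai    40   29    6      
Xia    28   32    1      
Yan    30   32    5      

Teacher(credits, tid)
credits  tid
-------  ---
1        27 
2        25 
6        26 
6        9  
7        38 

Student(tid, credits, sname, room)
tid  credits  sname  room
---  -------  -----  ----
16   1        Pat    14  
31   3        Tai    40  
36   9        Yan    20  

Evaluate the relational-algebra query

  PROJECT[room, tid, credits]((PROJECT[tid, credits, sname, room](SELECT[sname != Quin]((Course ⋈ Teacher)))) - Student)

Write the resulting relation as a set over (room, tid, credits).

Joining Course and Teacher on credits yields {(Eve, 38, 39, 1, 27), (Quin, 21, 3, 6, 26), (Quin, 21, 3, 6, 9), (Tai, 40, 29, 6, 26), (Tai, 40, 29, 6, 9), (Xia, 28, 32, 1, 27)}.
Filtering on sname != Quin leaves {(Eve, 38, 39, 1, 27), (Tai, 40, 29, 6, 26), (Tai, 40, 29, 6, 9), (Xia, 28, 32, 1, 27)}.
Keep only column(s) tid, credits, sname, room: {(26, 6, Tai, 29), (27, 1, Eve, 39), (27, 1, Xia, 32), (9, 6, Tai, 29)}
Set difference of the two operands is {(26, 6, Tai, 29), (27, 1, Eve, 39), (27, 1, Xia, 32), (9, 6, Tai, 29)}.
Keep only column(s) room, tid, credits: {(29, 26, 6), (29, 9, 6), (32, 27, 1), (39, 27, 1)}

{(29, 26, 6), (29, 9, 6), (32, 27, 1), (39, 27, 1)}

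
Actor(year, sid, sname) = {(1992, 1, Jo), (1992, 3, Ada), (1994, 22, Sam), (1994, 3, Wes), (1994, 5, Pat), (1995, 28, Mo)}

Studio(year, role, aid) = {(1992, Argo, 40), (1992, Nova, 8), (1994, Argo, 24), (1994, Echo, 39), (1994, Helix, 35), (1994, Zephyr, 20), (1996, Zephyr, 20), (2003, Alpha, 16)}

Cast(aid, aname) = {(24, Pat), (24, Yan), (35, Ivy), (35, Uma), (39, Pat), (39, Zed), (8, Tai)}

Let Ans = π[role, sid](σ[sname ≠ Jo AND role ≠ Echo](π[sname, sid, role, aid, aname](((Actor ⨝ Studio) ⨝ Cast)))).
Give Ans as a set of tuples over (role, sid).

Natural join on year: {(1992, 1, Jo, Argo, 40), (1992, 1, Jo, Nova, 8), (1992, 3, Ada, Argo, 40), (1992, 3, Ada, Nova, 8), (1994, 22, Sam, Argo, 24), (1994, 22, Sam, Echo, 39), (1994, 22, Sam, Helix, 35), (1994, 22, Sam, Zephyr, 20), (1994, 3, Wes, Argo, 24), (1994, 3, Wes, Echo, 39), (1994, 3, Wes, Helix, 35), (1994, 3, Wes, Zephyr, 20), (1994, 5, Pat, Argo, 24), (1994, 5, Pat, Echo, 39), (1994, 5, Pat, Helix, 35), (1994, 5, Pat, Zephyr, 20)}
Natural join on aid: {(1992, 1, Jo, Nova, 8, Tai), (1992, 3, Ada, Nova, 8, Tai), (1994, 22, Sam, Argo, 24, Pat), (1994, 22, Sam, Argo, 24, Yan), (1994, 22, Sam, Echo, 39, Pat), (1994, 22, Sam, Echo, 39, Zed), (1994, 22, Sam, Helix, 35, Ivy), (1994, 22, Sam, Helix, 35, Uma), (1994, 3, Wes, Argo, 24, Pat), (1994, 3, Wes, Argo, 24, Yan), (1994, 3, Wes, Echo, 39, Pat), (1994, 3, Wes, Echo, 39, Zed), (1994, 3, Wes, Helix, 35, Ivy), (1994, 3, Wes, Helix, 35, Uma), (1994, 5, Pat, Argo, 24, Pat), (1994, 5, Pat, Argo, 24, Yan), (1994, 5, Pat, Echo, 39, Pat), (1994, 5, Pat, Echo, 39, Zed), (1994, 5, Pat, Helix, 35, Ivy), (1994, 5, Pat, Helix, 35, Uma)}
Keep only column(s) sname, sid, role, aid, aname: {(Ada, 3, Nova, 8, Tai), (Jo, 1, Nova, 8, Tai), (Pat, 5, Argo, 24, Pat), (Pat, 5, Argo, 24, Yan), (Pat, 5, Echo, 39, Pat), (Pat, 5, Echo, 39, Zed), (Pat, 5, Helix, 35, Ivy), (Pat, 5, Helix, 35, Uma), (Sam, 22, Argo, 24, Pat), (Sam, 22, Argo, 24, Yan), (Sam, 22, Echo, 39, Pat), (Sam, 22, Echo, 39, Zed), (Sam, 22, Helix, 35, Ivy), (Sam, 22, Helix, 35, Uma), (Wes, 3, Argo, 24, Pat), (Wes, 3, Argo, 24, Yan), (Wes, 3, Echo, 39, Pat), (Wes, 3, Echo, 39, Zed), (Wes, 3, Helix, 35, Ivy), (Wes, 3, Helix, 35, Uma)}
Selection sname ≠ Jo AND role ≠ Echo: {(Ada, 3, Nova, 8, Tai), (Pat, 5, Argo, 24, Pat), (Pat, 5, Argo, 24, Yan), (Pat, 5, Helix, 35, Ivy), (Pat, 5, Helix, 35, Uma), (Sam, 22, Argo, 24, Pat), (Sam, 22, Argo, 24, Yan), (Sam, 22, Helix, 35, Ivy), (Sam, 22, Helix, 35, Uma), (Wes, 3, Argo, 24, Pat), (Wes, 3, Argo, 24, Yan), (Wes, 3, Helix, 35, Ivy), (Wes, 3, Helix, 35, Uma)}
Keep only column(s) role, sid (6 duplicate(s) eliminated): {(Argo, 22), (Argo, 3), (Argo, 5), (Helix, 22), (Helix, 3), (Helix, 5), (Nova, 3)}

{(Argo, 22), (Argo, 3), (Argo, 5), (Helix, 22), (Helix, 3), (Helix, 5), (Nova, 3)}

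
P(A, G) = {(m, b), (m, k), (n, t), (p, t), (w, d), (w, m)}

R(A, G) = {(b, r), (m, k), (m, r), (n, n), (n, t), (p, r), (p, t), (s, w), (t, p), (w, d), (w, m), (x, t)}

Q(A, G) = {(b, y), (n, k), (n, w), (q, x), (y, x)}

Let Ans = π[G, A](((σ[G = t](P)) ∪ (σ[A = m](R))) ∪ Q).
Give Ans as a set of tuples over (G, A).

Apply σ_{G = t}; surviving tuples: {(n, t), (p, t)}
Apply σ_{A = m}; surviving tuples: {(m, k), (m, r)}
Union: {(n, t), (p, t)} with {(m, k), (m, r)} → {(m, k), (m, r), (n, t), (p, t)}
Union: {(m, k), (m, r), (n, t), (p, t)} with {(b, y), (n, k), (n, w), (q, x), (y, x)} → {(b, y), (m, k), (m, r), (n, k), (n, t), (n, w), (p, t), (q, x), (y, x)}
π[G, A]: project onto (G, A) → {(k, m), (k, n), (r, m), (t, n), (t, p), (w, n), (x, q), (x, y), (y, b)}

{(k, m), (k, n), (r, m), (t, n), (t, p), (w, n), (x, q), (x, y), (y, b)}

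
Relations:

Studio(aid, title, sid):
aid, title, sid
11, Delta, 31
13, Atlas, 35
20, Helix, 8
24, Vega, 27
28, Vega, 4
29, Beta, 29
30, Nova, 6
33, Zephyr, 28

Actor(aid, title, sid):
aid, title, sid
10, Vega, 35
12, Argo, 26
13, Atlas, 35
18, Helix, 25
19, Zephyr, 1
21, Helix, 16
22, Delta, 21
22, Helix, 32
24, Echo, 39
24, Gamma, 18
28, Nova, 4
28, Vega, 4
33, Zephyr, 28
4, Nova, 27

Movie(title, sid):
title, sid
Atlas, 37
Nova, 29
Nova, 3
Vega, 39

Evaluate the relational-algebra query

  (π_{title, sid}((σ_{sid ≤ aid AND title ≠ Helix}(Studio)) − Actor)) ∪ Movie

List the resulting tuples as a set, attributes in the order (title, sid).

{(Atlas, 37), (Beta, 29), (Nova, 29), (Nova, 3), (Nova, 6), (Vega, 39)}

Filtering on sid ≤ aid AND title ≠ Helix leaves {(28, Vega, 4), (29, Beta, 29), (30, Nova, 6), (33, Zephyr, 28)}.
Taking the difference: {(29, Beta, 29), (30, Nova, 6)}
π_{title, sid} gives {(Beta, 29), (Nova, 6)}.
Taking the union: {(Atlas, 37), (Beta, 29), (Nova, 29), (Nova, 3), (Nova, 6), (Vega, 39)}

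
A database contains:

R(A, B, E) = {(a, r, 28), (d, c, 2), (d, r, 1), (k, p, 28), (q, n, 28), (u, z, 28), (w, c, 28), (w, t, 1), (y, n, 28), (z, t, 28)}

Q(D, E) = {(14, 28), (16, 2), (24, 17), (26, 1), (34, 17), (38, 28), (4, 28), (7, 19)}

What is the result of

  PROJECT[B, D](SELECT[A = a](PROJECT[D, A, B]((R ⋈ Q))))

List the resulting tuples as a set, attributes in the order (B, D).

{(r, 14), (r, 38), (r, 4)}

Joining R and Q on E yields {(a, r, 28, 14), (a, r, 28, 38), (a, r, 28, 4), (d, c, 2, 16), (d, r, 1, 26), (k, p, 28, 14), (k, p, 28, 38), (k, p, 28, 4), (q, n, 28, 14), (q, n, 28, 38), (q, n, 28, 4), (u, z, 28, 14), (u, z, 28, 38), (u, z, 28, 4), (w, c, 28, 14), (w, c, 28, 38), (w, c, 28, 4), (w, t, 1, 26), (y, n, 28, 14), (y, n, 28, 38), (y, n, 28, 4), (z, t, 28, 14), (z, t, 28, 38), (z, t, 28, 4)}.
π[D, A, B]: project onto (D, A, B) → {(14, a, r), (14, k, p), (14, q, n), (14, u, z), (14, w, c), (14, y, n), (14, z, t), (16, d, c), (26, d, r), (26, w, t), (38, a, r), (38, k, p), (38, q, n), (38, u, z), (38, w, c), (38, y, n), (38, z, t), (4, a, r), (4, k, p), (4, q, n), (4, u, z), (4, w, c), (4, y, n), (4, z, t)}
σ[A = a]: keep tuples satisfying A = a → {(14, a, r), (38, a, r), (4, a, r)}
π[B, D]: project onto (B, D) → {(r, 14), (r, 38), (r, 4)}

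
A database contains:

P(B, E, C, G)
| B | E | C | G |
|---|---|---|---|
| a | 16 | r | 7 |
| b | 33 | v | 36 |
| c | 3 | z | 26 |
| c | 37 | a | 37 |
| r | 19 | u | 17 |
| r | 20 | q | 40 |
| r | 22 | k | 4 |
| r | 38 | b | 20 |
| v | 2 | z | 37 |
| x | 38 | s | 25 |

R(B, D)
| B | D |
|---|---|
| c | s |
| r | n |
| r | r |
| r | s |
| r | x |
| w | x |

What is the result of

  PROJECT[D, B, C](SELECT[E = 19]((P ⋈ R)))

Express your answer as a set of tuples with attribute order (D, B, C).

{(n, r, u), (r, r, u), (s, r, u), (x, r, u)}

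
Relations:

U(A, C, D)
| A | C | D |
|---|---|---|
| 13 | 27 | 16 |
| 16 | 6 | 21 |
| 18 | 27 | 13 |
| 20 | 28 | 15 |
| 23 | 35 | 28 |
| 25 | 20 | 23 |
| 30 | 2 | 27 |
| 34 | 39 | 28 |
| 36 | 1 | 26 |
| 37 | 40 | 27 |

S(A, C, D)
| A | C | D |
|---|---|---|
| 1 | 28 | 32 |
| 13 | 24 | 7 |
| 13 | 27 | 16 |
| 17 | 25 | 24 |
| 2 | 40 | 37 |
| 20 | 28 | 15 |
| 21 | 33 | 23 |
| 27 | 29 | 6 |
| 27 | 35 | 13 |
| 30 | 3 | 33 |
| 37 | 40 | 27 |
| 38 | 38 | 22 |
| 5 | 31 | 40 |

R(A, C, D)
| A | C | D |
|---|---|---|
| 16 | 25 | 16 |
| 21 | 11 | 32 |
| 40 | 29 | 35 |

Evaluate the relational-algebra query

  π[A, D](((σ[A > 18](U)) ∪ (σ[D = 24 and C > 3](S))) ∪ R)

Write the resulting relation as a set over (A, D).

Selection A > 18: {(20, 28, 15), (23, 35, 28), (25, 20, 23), (30, 2, 27), (34, 39, 28), (36, 1, 26), (37, 40, 27)}
Selection D = 24 and C > 3: {(17, 25, 24)}
Taking the union: {(17, 25, 24), (20, 28, 15), (23, 35, 28), (25, 20, 23), (30, 2, 27), (34, 39, 28), (36, 1, 26), (37, 40, 27)}
Taking the union: {(16, 25, 16), (17, 25, 24), (20, 28, 15), (21, 11, 32), (23, 35, 28), (25, 20, 23), (30, 2, 27), (34, 39, 28), (36, 1, 26), (37, 40, 27), (40, 29, 35)}
π[A, D]: project onto (A, D) → {(16, 16), (17, 24), (20, 15), (21, 32), (23, 28), (25, 23), (30, 27), (34, 28), (36, 26), (37, 27), (40, 35)}

{(16, 16), (17, 24), (20, 15), (21, 32), (23, 28), (25, 23), (30, 27), (34, 28), (36, 26), (37, 27), (40, 35)}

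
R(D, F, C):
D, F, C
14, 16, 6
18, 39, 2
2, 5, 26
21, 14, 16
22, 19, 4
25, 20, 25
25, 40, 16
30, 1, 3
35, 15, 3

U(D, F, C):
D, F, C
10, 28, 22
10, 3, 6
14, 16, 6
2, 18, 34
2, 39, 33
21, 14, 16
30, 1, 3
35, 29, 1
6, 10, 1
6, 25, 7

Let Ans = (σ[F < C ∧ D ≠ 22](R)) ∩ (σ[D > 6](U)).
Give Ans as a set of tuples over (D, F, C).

Apply σ_{F < C ∧ D ≠ 22}; surviving tuples: {(2, 5, 26), (21, 14, 16), (25, 20, 25), (30, 1, 3)}
Apply σ_{D > 6}; surviving tuples: {(10, 28, 22), (10, 3, 6), (14, 16, 6), (21, 14, 16), (30, 1, 3), (35, 29, 1)}
Intersection: {(2, 5, 26), (21, 14, 16), (25, 20, 25), (30, 1, 3)} with {(10, 28, 22), (10, 3, 6), (14, 16, 6), (21, 14, 16), (30, 1, 3), (35, 29, 1)} → {(21, 14, 16), (30, 1, 3)}

{(21, 14, 16), (30, 1, 3)}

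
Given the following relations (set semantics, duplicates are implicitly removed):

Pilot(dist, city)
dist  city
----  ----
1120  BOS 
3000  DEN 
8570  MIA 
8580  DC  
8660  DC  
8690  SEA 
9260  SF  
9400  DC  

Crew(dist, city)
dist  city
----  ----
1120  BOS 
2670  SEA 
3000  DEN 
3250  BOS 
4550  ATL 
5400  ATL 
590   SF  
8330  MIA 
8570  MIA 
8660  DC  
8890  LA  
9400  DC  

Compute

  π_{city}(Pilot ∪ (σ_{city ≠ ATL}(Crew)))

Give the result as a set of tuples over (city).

Apply σ_{city ≠ ATL}; surviving tuples: {(1120, BOS), (2670, SEA), (3000, DEN), (3250, BOS), (590, SF), (8330, MIA), (8570, MIA), (8660, DC), (8890, LA), (9400, DC)}
Set union of the two operands is {(1120, BOS), (2670, SEA), (3000, DEN), (3250, BOS), (590, SF), (8330, MIA), (8570, MIA), (8580, DC), (8660, DC), (8690, SEA), (8890, LA), (9260, SF), (9400, DC)}.
Projecting to city (6 duplicate(s) eliminated): {BOS, DC, DEN, LA, MIA, SEA, SF}

{BOS, DC, DEN, LA, MIA, SEA, SF}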